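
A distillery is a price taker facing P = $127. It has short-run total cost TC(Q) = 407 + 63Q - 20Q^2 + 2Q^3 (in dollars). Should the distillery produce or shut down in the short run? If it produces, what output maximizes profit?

Strip out fixed cost: VC = 63Q - 20Q^2 + 2Q^3. Then AVC = 63 - 20Q + 2Q^2 and MC = 63 - 40Q + 6Q^2.
AVC is minimized where dAVC/dQ = -20 + 4Q = 0, at Q = 5; min AVC = 63 - 20·5 + 2·5^2 = $13.
Since P = $127 ≥ min AVC = $13, price covers variable cost and the firm should produce.
P = MC gives -64 - 40Q + 6Q^2 = 0, with roots -4/3 and 8. Take the larger (rising MC): Q* = 8.
Check: AVC at Q = 8 is $31 ≤ P, so revenue covers variable cost.
Profit = P·Q − TC = 127·8 − 655 = $361.

Produce at Q = 8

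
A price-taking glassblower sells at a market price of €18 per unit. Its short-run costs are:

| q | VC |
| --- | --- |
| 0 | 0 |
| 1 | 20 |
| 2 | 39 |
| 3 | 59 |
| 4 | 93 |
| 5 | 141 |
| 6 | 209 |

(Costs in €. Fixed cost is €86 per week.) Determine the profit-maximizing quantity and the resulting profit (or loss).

Profit at each row (π = 18q − TC): q=0: -86; q=1: -88; q=2: -89; q=3: -91; q=4: -107; q=5: -137; q=6: -187.
Profit is highest at q = 0. Equivalently, the lowest AVC in the table is 39/2 ≈ €19.50 at q = 2, and P = €18 falls below it — price never covers variable cost, so the firm shuts down and loses only its fixed cost.

q = 0 (shut down); profit = -€86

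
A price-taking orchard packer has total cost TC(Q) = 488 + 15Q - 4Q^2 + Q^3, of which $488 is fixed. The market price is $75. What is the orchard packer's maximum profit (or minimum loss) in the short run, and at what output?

Profit = -$200 at Q = 6

AVC = 15 - 4Q + Q^2; min AVC = $11 at Q = 2. Since P = $75 ≥ min AVC, the firm produces.
With MC = 15 - 8Q + 3Q^2, P = MC on the upward-sloping part at Q* = 6.
TR = 75·6 = 450. TC = 488 + 162 = 650. Profit = 450 − 650 = -$200.
By producing, the firm covers all variable cost plus $288 of fixed cost; shutting down would lose the full $488.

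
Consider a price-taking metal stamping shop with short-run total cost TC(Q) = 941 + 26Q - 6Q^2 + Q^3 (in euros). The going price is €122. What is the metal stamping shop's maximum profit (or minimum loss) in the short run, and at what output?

AVC = 26 - 6Q + Q^2 has its minimum €17 at Q = 3; price €122 clears that bar, so the firm operates.
With MC = 26 - 12Q + 3Q^2, P = MC on the upward-sloping part at Q* = 8.
TR = 122·8 = 976. TC = 941 + 336 = 1277. Profit = 976 − 1277 = -€301.
Shutting down would mean losing the fixed cost of €941, so operating at a loss of €301 is better by €640.

Profit = -€301 at Q = 8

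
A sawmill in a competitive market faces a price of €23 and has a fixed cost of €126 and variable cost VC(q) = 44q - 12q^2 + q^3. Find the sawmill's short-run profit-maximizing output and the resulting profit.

Profit = -€28 at q = 7

AVC = 44 - 12q + q^2; min AVC = €8 at q = 6. Since P = €23 ≥ min AVC, the firm produces.
MC = 44 - 24q + 3q^2. Setting P = MC and taking the root on the rising branch gives q* = 7.
TR = 23·7 = 161. TC = 126 + 63 = 189. Profit = 161 − 189 = -€28.
That loss of €28 beats the €126 the firm would lose by shutting down; producing recovers €98 of fixed cost.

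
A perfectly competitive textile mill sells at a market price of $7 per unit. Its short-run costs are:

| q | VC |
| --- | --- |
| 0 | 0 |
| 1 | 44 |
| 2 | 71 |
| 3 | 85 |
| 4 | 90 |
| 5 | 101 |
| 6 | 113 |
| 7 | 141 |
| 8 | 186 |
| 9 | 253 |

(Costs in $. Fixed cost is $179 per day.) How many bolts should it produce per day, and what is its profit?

q = 0 (shut down); profit = -$179

Profit at each row (π = 7q − TC): q=0: -179; q=1: -216; q=2: -236; q=3: -243; q=4: -241; q=5: -245; q=6: -250; q=7: -271; q=8: -309; q=9: -369.
Profit is highest at q = 0. Equivalently, the lowest AVC in the table is 113/6 ≈ $18.83 at q = 6, and P = $7 falls below it — price never covers variable cost, so the firm shuts down and loses only its fixed cost.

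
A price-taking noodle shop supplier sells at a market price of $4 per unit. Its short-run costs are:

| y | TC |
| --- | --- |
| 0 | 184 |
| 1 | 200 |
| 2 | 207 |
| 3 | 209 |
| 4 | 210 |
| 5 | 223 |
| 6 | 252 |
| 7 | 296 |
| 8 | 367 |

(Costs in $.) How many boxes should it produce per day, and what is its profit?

Compute π = P·y − TC at each output: y=0: -184; y=1: -196; y=2: -199; y=3: -197; y=4: -194; y=5: -203; y=6: -228; y=7: -268; y=8: -335.
Profit is highest at y = 0. Equivalently, the lowest AVC in the table is 26/4 ≈ $6.50 at y = 4, and P = $4 falls below it — price never covers variable cost, so the firm shuts down and loses only its fixed cost.

y = 0 (shut down); profit = -$184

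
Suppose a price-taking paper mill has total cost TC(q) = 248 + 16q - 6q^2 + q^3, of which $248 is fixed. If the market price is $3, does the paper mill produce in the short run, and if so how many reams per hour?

Shut down

From TC, MC = TC'(q) = 16 - 12q + 3q^2 and AVC = VC/q = 16 - 6q + q^2.
AVC hits its minimum where MC = AVC, at q = 3, giving min AVC = 16 - 6·3 + 3^2 = $7.
Since P = $3 < min AVC = $7, price fails to cover variable cost at any output.
The firm minimizes its loss by shutting down and losing only its fixed cost of $248.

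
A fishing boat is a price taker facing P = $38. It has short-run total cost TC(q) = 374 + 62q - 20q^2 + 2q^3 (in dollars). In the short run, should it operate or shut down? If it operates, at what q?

Produce at q = 6

From TC, MC = TC'(q) = 62 - 40q + 6q^2 and AVC = VC/q = 62 - 20q + 2q^2.
AVC is minimized where dAVC/dq = -20 + 4q = 0, at q = 5; min AVC = 62 - 20·5 + 2·5^2 = $12.
Since P = $38 ≥ min AVC = $12, price covers variable cost and the firm should produce.
Set P = MC: 38 = 62 - 40q + 6q^2 → 24 - 40q + 6q^2 = 0. The roots are q = 2/3 and q = 6; the profit-maximizing output is on the rising part of MC, so q* = 6.
Check: AVC at q = 6 is $14 ≤ P, so revenue covers variable cost.
Profit = P·q − TC = 38·6 − 458 = -$230, a loss, but smaller than the $374 fixed cost the firm would lose by shutting down.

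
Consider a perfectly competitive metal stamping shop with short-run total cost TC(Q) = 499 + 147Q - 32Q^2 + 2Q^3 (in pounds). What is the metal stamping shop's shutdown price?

The firm shuts down when price falls below the minimum of average variable cost. AVC = VC/Q = 147 - 32Q + 2Q^2.
At the minimum of AVC, MC = AVC. MC = 147 - 64Q + 6Q^2; setting MC = AVC gives 4Q^2 - 32Q = 0, so Q = 8. min AVC = 19.
The firm shuts down for any P below £19.

£19 per unit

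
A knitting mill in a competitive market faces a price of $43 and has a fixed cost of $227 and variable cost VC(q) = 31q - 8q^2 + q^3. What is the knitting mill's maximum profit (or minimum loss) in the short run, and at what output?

AVC = 31 - 8q + q^2; min AVC = $15 at q = 4. Since P = $43 ≥ min AVC, the firm produces.
MC = 31 - 16q + 3q^2. Setting P = MC and taking the root on the rising branch gives q* = 6.
TR = 43·6 = 258. TC = 227 + 114 = 341. Profit = 258 − 341 = -$83.
By producing, the firm covers all variable cost plus $144 of fixed cost; shutting down would lose the full $227.

Profit = -$83 at q = 6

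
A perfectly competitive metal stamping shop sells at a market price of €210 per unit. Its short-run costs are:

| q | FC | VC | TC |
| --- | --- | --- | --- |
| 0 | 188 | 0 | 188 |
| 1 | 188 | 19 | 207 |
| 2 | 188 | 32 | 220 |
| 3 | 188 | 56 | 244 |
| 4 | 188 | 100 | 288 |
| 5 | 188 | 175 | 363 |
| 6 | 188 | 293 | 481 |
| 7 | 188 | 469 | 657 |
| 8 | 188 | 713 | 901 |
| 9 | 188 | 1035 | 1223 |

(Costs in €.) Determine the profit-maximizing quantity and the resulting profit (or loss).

Compute π = P·q − TC at each output: q=0: -188; q=1: 3; q=2: 200; q=3: 386; q=4: 552; q=5: 687; q=6: 779; q=7: 813; q=8: 779; q=9: 667.
Profit is maximized at q = 7. AVC there is 469/7 = €67 ≤ P, so producing beats shutting down (which would give -€188).

q = 7; profit = €813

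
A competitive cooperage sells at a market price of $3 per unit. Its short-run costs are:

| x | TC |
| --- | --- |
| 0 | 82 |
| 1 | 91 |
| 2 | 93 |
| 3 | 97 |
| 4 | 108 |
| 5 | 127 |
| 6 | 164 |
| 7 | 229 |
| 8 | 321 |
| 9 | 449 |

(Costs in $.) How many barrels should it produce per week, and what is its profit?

Compute π = P·x − TC at each output: x=0: -82; x=1: -88; x=2: -87; x=3: -88; x=4: -96; x=5: -112; x=6: -146; x=7: -208; x=8: -297; x=9: -422.
Profit is highest at x = 0. Equivalently, the lowest AVC in the table is 15/3 ≈ $5 at x = 3, and P = $3 falls below it — price never covers variable cost, so the firm shuts down and loses only its fixed cost.

x = 0 (shut down); profit = -$82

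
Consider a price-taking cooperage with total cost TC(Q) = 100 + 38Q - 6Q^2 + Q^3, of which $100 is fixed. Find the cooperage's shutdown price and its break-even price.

Shutdown price = min AVC. AVC = 38 - 6Q + Q^2, with vertex at Q = 3 and minimum $29.
ATC = 100/Q + 38 - 6Q + Q^2. Setting dATC/dQ = −100/Q^2 − 6 + 2Q = 0 gives Q = 5 (since 2·5^3 − 6·5^2 = 100).
min ATC = 100/5 + 38 − 6·5 + 5^2 = $53. That is the break-even price.
For $29 ≤ P < $53 the firm produces at a loss; below $29 it shuts down.

Shutdown price = $29; break-even price = $53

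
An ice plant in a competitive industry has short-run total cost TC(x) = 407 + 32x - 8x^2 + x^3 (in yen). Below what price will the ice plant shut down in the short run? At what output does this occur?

¥16 per unit, at x = 4

The shutdown price is the minimum of AVC. VC = 32x - 8x^2 + x^3, so AVC = 32 - 8x + x^2.
At the minimum of AVC, MC = AVC. MC = 32 - 16x + 3x^2; setting MC = AVC gives 2x^2 - 8x = 0, so x = 4. min AVC = 16.
For P < ¥16 the firm produces nothing.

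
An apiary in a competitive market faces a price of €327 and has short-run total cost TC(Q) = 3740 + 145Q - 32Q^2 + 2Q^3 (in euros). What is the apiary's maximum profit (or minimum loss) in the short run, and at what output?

Profit = -€360 at Q = 13

AVC = 145 - 32Q + 2Q^2 has its minimum €17 at Q = 8; price €327 clears that bar, so the firm operates.
With MC = 145 - 64Q + 6Q^2, P = MC on the upward-sloping part at Q* = 13.
TR = 327·13 = 4251. TC = 3740 + 871 = 4611. Profit = 4251 − 4611 = -€360.
By producing, the firm covers all variable cost plus €3380 of fixed cost; shutting down would lose the full €3740.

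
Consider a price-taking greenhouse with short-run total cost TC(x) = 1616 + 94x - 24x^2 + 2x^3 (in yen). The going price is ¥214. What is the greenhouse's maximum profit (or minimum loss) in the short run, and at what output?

AVC = 94 - 24x + 2x^2 has its minimum ¥22 at x = 6; price ¥214 clears that bar, so the firm operates.
With MC = 94 - 48x + 6x^2, P = MC on the upward-sloping part at x* = 10.
TR = 214·10 = 2140. TC = 1616 + 540 = 2156. Profit = 2140 − 2156 = -¥16.
Shutting down would mean losing the fixed cost of ¥1616, so operating at a loss of ¥16 is better by ¥1600.

Profit = -¥16 at x = 10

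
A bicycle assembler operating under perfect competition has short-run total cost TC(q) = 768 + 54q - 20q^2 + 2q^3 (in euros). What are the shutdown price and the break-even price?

Shutdown price = min AVC. AVC = 54 - 20q + 2q^2, with vertex at q = 5 and minimum €4.
ATC = 768/q + 54 - 20q + 2q^2. Setting dATC/dq = −768/q^2 − 20 + 4q = 0 gives q = 8 (since 4·8^3 − 20·8^2 = 768).
min ATC = 768/8 + 54 − 20·8 + 2·8^2 = €118. That is the break-even price.
For €4 ≤ P < €118 the firm produces at a loss; below €4 it shuts down.

Shutdown price = €4; break-even price = €118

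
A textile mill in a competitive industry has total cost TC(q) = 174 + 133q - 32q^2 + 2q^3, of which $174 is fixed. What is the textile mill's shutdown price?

The firm shuts down when price falls below the minimum of average variable cost. AVC = VC/q = 133 - 32q + 2q^2.
At the minimum of AVC, MC = AVC. MC = 133 - 64q + 6q^2; setting MC = AVC gives 4q^2 - 32q = 0, so q = 8. min AVC = 5.
For P < $5 the firm produces nothing.

$5 per unit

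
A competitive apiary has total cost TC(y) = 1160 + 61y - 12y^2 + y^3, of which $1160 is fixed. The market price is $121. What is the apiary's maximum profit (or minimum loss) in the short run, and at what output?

AVC = 61 - 12y + y^2; min AVC = $25 at y = 6. Since P = $121 ≥ min AVC, the firm produces.
With MC = 61 - 24y + 3y^2, P = MC on the upward-sloping part at y* = 10.
TR = 121·10 = 1210. TC = 1160 + 410 = 1570. Profit = 1210 − 1570 = -$360.
Shutting down would mean losing the fixed cost of $1160, so operating at a loss of $360 is better by $800.

Profit = -$360 at y = 10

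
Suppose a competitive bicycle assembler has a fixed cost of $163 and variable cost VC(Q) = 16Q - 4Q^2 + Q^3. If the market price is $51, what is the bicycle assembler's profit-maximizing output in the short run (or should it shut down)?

From TC, MC = TC'(Q) = 16 - 8Q + 3Q^2 and AVC = VC/Q = 16 - 4Q + Q^2.
AVC is minimized where dAVC/dQ = -4 + 2Q = 0, at Q = 2; min AVC = 16 - 4·2 + 2^2 = $12.
Since P = $51 ≥ min AVC = $12, price covers variable cost and the firm should produce.
P = MC gives -35 - 8Q + 3Q^2 = 0, with roots -7/3 and 5. Take the larger (rising MC): Q* = 5.
Check: AVC at Q = 5 is $21 ≤ P, so revenue covers variable cost.
Profit = P·Q − TC = 51·5 − 268 = -$13, a loss, but smaller than the $163 fixed cost the firm would lose by shutting down.

Produce at Q = 5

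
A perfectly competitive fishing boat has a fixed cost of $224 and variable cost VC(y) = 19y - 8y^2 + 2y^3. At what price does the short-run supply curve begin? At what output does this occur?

The shutdown price is the minimum of AVC. VC = 19y - 8y^2 + 2y^3, so AVC = 19 - 8y + 2y^2.
dAVC/dy = -8 + 4y = 0 gives y = 2. min AVC = 19 - 8·2 + 2·2^2 = 11.
For P < $11 the firm produces nothing.

$11 per unit, at y = 2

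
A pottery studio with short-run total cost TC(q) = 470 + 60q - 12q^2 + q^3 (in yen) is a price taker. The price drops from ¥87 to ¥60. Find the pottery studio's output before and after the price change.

AVC = 60 - 12q + q^2, minimized at q = 6 where min AVC = ¥24. MC = 60 - 24q + 3q^2.
At P = ¥87 ≥ min AVC, set P = MC on the rising branch: q = 9.
At P = ¥60 ≥ min AVC, set P = MC: q = 8. The firm stays open but cuts output.

Output falls from 9 to 8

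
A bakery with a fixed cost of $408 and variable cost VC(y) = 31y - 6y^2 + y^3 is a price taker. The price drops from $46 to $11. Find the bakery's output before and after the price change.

Output falls from 5 to 0 (the firm shuts down)

MC = 31 - 12y + 3y^2; the shutdown threshold is min AVC = $22 (at y = 3).
At P = $46 ≥ min AVC, set P = MC on the rising branch: y = 5.
At P = $11 < min AVC = $22, price no longer covers variable cost at any output, so the firm shuts down: y = 0.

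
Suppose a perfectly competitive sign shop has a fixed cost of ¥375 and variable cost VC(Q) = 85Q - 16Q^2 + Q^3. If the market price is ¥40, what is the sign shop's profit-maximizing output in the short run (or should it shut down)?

Produce at Q = 9

Strip out fixed cost: VC = 85Q - 16Q^2 + Q^3. Then AVC = 85 - 16Q + Q^2 and MC = 85 - 32Q + 3Q^2.
The AVC parabola has its vertex at Q = 16/2 = 8, where AVC = 85 - 16·8 + 8^2 = ¥21.
Because ¥40 ≥ ¥21, revenue can cover variable cost; the firm operates.
Solving P = MC: 45 - 32Q + 3Q^2 = 0 ⇒ Q = 5/3 or 9. On the upward-sloping branch, Q* = 9.
Check: AVC at Q = 9 is ¥22 ≤ P, so revenue covers variable cost.
Profit = P·Q − TC = 40·9 − 573 = -¥213, a loss, but smaller than the ¥375 fixed cost the firm would lose by shutting down.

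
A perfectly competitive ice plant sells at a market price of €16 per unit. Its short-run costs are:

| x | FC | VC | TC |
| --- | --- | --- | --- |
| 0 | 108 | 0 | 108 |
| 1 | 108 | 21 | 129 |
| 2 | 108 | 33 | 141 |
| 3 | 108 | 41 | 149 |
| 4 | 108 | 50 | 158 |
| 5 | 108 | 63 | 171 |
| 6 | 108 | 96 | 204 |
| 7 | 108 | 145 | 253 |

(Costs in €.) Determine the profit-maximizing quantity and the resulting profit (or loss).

x = 5; profit = -€91

Compute π = P·x − TC at each output: x=0: -108; x=1: -113; x=2: -109; x=3: -101; x=4: -94; x=5: -91; x=6: -108; x=7: -141.
Profit is maximized at x = 5. AVC there is 63/5 = €12.60 ≤ P, so producing beats shutting down (which would give -€108).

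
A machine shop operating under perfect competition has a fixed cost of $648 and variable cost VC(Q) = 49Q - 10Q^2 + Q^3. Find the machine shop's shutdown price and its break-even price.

Shutdown price = min AVC. AVC = 49 - 10Q + Q^2, with vertex at Q = 5 and minimum $24.
ATC = 648/Q + 49 - 10Q + Q^2. Setting dATC/dQ = −648/Q^2 − 10 + 2Q = 0 gives Q = 9 (since 2·9^3 − 10·9^2 = 648).
min ATC = 648/9 + 49 − 10·9 + 9^2 = $112. That is the break-even price.
Between these two prices the firm operates at a loss; above $112 it earns a profit.

Shutdown price = $24; break-even price = $112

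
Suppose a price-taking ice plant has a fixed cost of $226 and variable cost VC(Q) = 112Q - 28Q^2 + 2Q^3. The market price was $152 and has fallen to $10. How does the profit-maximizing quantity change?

Output falls from 10 to 0 (the firm shuts down)

MC = 112 - 56Q + 6Q^2; the shutdown threshold is min AVC = $14 (at Q = 7).
With P = $152 above the shutdown price, P = MC gives Q = 10.
At P = $10 < min AVC = $14, price no longer covers variable cost at any output, so the firm shuts down: Q = 0.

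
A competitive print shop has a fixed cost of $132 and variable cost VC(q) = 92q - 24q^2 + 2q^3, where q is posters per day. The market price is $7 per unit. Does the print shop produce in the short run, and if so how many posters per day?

From TC, MC = TC'(q) = 92 - 48q + 6q^2 and AVC = VC/q = 92 - 24q + 2q^2.
AVC hits its minimum where MC = AVC, at q = 6, giving min AVC = 92 - 24·6 + 2·6^2 = $20.
Since P = $7 < min AVC = $20, price fails to cover variable cost at any output.
Best response: produce nothing and absorb the $132 fixed cost.

Shut down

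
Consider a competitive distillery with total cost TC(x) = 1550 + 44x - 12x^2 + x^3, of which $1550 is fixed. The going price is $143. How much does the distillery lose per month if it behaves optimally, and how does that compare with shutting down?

AVC = 44 - 12x + x^2; min AVC = $8 at x = 6. Since P = $143 ≥ min AVC, the firm produces.
MC = 44 - 24x + 3x^2. Setting P = MC and taking the root on the rising branch gives x* = 11.
TR = 143·11 = 1573. TC = 1550 + 363 = 1913. Profit = 1573 − 1913 = -$340.
That loss of $340 beats the $1550 the firm would lose by shutting down; producing recovers $1210 of fixed cost.

Profit = -$340 at x = 11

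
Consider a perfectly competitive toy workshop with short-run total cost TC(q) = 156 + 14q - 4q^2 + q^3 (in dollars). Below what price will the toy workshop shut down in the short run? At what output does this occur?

$10 per unit, at q = 2

The shutdown price is the minimum of AVC. VC = 14q - 4q^2 + q^3, so AVC = 14 - 4q + q^2.
dAVC/dq = -4 + 2q = 0 gives q = 2. min AVC = 14 - 4·2 + 2^2 = 10.
So the shutdown price is $10.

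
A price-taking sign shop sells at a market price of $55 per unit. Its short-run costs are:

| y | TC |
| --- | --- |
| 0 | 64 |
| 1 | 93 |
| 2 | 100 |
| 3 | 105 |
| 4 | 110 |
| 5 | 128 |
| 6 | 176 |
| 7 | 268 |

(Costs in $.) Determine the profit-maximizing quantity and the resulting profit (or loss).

y = 6; profit = $154

Tabulate TR − TC: y=0: -64; y=1: -38; y=2: 10; y=3: 60; y=4: 110; y=5: 147; y=6: 154; y=7: 117.
Profit is maximized at y = 6. AVC there is 112/6 = $18.67 ≤ P, so producing beats shutting down (which would give -$64).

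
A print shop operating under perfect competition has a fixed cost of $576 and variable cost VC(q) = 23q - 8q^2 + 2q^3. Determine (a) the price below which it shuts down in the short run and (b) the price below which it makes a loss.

Shutdown price = $15; break-even price = $143

Shutdown price = min AVC. AVC = 23 - 8q + 2q^2, with vertex at q = 2 and minimum $15.
ATC = 576/q + 23 - 8q + 2q^2. Setting dATC/dq = −576/q^2 − 8 + 4q = 0 gives q = 6 (since 4·6^3 − 8·6^2 = 576).
min ATC = 576/6 + 23 − 8·6 + 2·6^2 = $143. That is the break-even price.
Between these two prices the firm operates at a loss; above $143 it earns a profit.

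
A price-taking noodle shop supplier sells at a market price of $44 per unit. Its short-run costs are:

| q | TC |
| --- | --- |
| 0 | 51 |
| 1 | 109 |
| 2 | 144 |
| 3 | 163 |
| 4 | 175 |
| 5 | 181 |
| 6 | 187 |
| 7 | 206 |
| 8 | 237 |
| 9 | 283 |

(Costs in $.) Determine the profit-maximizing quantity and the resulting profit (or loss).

Tabulate TR − TC: q=0: -51; q=1: -65; q=2: -56; q=3: -31; q=4: 1; q=5: 39; q=6: 77; q=7: 102; q=8: 115; q=9: 113.
Profit is maximized at q = 8. AVC there is 186/8 = $23.25 ≤ P, so producing beats shutting down (which would give -$51).

q = 8; profit = $115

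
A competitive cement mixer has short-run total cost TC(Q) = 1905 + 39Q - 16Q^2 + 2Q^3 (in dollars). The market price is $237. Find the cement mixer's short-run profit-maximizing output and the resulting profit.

AVC = 39 - 16Q + 2Q^2 has its minimum $7 at Q = 4; price $237 clears that bar, so the firm operates.
MC = 39 - 32Q + 6Q^2. Setting P = MC and taking the root on the rising branch gives Q* = 9.
TR = 237·9 = 2133. TC = 1905 + 513 = 2418. Profit = 2133 − 2418 = -$285.
That loss of $285 beats the $1905 the firm would lose by shutting down; producing recovers $1620 of fixed cost.

Profit = -$285 at Q = 9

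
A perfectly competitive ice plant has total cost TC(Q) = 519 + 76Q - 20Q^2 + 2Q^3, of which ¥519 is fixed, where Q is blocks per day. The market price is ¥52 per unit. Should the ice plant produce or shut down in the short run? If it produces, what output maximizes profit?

Variable cost is VC = 76Q - 20Q^2 + 2Q^3, so AVC = VC/Q = 76 - 20Q + 2Q^2 and MC = dTC/dQ = 76 - 40Q + 6Q^2.
AVC is minimized where dAVC/dQ = -20 + 4Q = 0, at Q = 5; min AVC = 76 - 20·5 + 2·5^2 = ¥26.
Because ¥52 ≥ ¥26, revenue can cover variable cost; the firm operates.
Set P = MC: 52 = 76 - 40Q + 6Q^2 → 24 - 40Q + 6Q^2 = 0. The roots are Q = 2/3 and Q = 6; the profit-maximizing output is on the rising part of MC, so Q* = 6.
Check: AVC at Q = 6 is ¥28 ≤ P, so revenue covers variable cost.
Profit = P·Q − TC = 52·6 − 687 = -¥375, a loss, but smaller than the ¥519 fixed cost the firm would lose by shutting down.

Produce at Q = 6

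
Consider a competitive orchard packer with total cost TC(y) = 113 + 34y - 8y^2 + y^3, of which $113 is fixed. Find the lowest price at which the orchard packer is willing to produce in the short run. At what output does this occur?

Short-run supply begins at min AVC. From VC = 34y - 8y^2 + y^3, AVC = 34 - 8y + y^2.
dAVC/dy = -8 + 2y = 0 gives y = 4. min AVC = 34 - 8·4 + 4^2 = 18.
For P < $18 the firm produces nothing.

$18 per unit, at y = 4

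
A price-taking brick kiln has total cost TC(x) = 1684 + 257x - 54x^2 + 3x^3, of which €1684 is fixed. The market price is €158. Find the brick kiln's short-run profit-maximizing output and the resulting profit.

AVC = 257 - 54x + 3x^2 has its minimum €14 at x = 9; price €158 clears that bar, so the firm operates.
With MC = 257 - 108x + 9x^2, P = MC on the upward-sloping part at x* = 11.
TR = 158·11 = 1738. TC = 1684 + 286 = 1970. Profit = 1738 − 1970 = -€232.
By producing, the firm covers all variable cost plus €1452 of fixed cost; shutting down would lose the full €1684.

Profit = -€232 at x = 11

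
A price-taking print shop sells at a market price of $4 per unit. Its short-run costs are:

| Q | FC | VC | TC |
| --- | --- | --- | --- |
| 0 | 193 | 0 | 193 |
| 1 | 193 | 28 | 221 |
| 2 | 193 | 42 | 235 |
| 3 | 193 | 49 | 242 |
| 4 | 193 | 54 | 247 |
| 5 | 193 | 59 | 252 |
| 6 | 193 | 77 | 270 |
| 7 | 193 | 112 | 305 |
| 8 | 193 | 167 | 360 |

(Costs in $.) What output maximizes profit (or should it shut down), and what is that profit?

Tabulate TR − TC: Q=0: -193; Q=1: -217; Q=2: -227; Q=3: -230; Q=4: -231; Q=5: -232; Q=6: -246; Q=7: -277; Q=8: -328.
Profit is highest at Q = 0. Equivalently, the lowest AVC in the table is 59/5 ≈ $11.80 at Q = 5, and P = $4 falls below it — price never covers variable cost, so the firm shuts down and loses only its fixed cost.

Q = 0 (shut down); profit = -$193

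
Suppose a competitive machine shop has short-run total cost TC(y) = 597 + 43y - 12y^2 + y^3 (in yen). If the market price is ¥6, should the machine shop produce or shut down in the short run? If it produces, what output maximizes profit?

From TC, MC = TC'(y) = 43 - 24y + 3y^2 and AVC = VC/y = 43 - 12y + y^2.
AVC hits its minimum where MC = AVC, at y = 6, giving min AVC = 43 - 12·6 + 6^2 = ¥7.
With P < min AVC (¥6 < ¥7), every unit sold adds to the loss.
Best response: produce nothing and absorb the ¥597 fixed cost.

Shut down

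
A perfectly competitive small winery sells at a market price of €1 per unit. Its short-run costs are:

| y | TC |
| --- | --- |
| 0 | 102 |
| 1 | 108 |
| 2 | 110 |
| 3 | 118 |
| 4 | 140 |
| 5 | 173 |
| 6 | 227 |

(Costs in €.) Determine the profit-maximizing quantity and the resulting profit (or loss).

y = 0 (shut down); profit = -€102

Profit at each row (π = 1y − TC): y=0: -102; y=1: -107; y=2: -108; y=3: -115; y=4: -136; y=5: -168; y=6: -221.
Profit is highest at y = 0. Equivalently, the lowest AVC in the table is 8/2 ≈ €4 at y = 2, and P = €1 falls below it — price never covers variable cost, so the firm shuts down and loses only its fixed cost.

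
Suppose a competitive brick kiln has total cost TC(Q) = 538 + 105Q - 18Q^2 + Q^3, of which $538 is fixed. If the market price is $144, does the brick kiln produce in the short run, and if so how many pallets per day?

Variable cost is VC = 105Q - 18Q^2 + Q^3, so AVC = VC/Q = 105 - 18Q + Q^2 and MC = dTC/dQ = 105 - 36Q + 3Q^2.
The AVC parabola has its vertex at Q = 18/2 = 9, where AVC = 105 - 18·9 + 9^2 = $24.
P = $144 exceeds min AVC = $24, so the firm stays open.
Solving P = MC: -39 - 36Q + 3Q^2 = 0 ⇒ Q = -1 or 13. On the upward-sloping branch, Q* = 13.
Check: AVC at Q = 13 is $40 ≤ P, so revenue covers variable cost.
Profit = P·Q − TC = 144·13 − 1058 = $814.

Produce at Q = 13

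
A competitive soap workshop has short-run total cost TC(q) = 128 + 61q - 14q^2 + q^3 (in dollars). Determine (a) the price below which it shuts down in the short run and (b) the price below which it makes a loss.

Shutdown price = min AVC. AVC = 61 - 14q + q^2, with vertex at q = 7 and minimum $12.
ATC = 128/q + 61 - 14q + q^2. Setting dATC/dq = −128/q^2 − 14 + 2q = 0 gives q = 8 (since 2·8^3 − 14·8^2 = 128).
min ATC = 128/8 + 61 − 14·8 + 8^2 = $29. That is the break-even price.
For $12 ≤ P < $29 the firm produces at a loss; below $12 it shuts down.

Shutdown price = $12; break-even price = $29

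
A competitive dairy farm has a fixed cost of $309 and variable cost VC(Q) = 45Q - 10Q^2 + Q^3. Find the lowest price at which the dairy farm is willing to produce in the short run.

Short-run supply begins at min AVC. From VC = 45Q - 10Q^2 + Q^3, AVC = 45 - 10Q + Q^2.
At the minimum of AVC, MC = AVC. MC = 45 - 20Q + 3Q^2; setting MC = AVC gives 2Q^2 - 10Q = 0, so Q = 5. min AVC = 20.
The firm shuts down for any P below $20.

$20 per unit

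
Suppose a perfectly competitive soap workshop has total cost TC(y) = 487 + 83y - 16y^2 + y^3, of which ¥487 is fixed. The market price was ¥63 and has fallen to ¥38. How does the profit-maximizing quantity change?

AVC = 83 - 16y + y^2, minimized at y = 8 where min AVC = ¥19. MC = 83 - 32y + 3y^2.
At P = ¥63 ≥ min AVC, set P = MC on the rising branch: y = 10.
At P = ¥38 ≥ min AVC, set P = MC: y = 9. The firm stays open but cuts output.

Output falls from 10 to 9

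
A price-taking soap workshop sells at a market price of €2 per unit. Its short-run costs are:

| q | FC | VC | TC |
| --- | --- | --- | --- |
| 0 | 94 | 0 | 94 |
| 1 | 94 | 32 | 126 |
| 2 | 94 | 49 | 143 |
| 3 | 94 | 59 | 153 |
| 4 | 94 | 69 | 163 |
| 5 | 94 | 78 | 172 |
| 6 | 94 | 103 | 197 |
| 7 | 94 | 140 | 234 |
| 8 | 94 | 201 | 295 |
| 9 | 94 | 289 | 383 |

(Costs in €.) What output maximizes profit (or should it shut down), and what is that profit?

q = 0 (shut down); profit = -€94

Tabulate TR − TC: q=0: -94; q=1: -124; q=2: -139; q=3: -147; q=4: -155; q=5: -162; q=6: -185; q=7: -220; q=8: -279; q=9: -365.
Profit is highest at q = 0. Equivalently, the lowest AVC in the table is 78/5 ≈ €15.60 at q = 5, and P = €2 falls below it — price never covers variable cost, so the firm shuts down and loses only its fixed cost.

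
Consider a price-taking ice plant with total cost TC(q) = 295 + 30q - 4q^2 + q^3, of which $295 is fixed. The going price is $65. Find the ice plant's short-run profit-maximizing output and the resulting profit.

Profit = -$145 at q = 5

AVC = 30 - 4q + q^2; min AVC = $26 at q = 2. Since P = $65 ≥ min AVC, the firm produces.
MC = 30 - 8q + 3q^2. Setting P = MC and taking the root on the rising branch gives q* = 5.
TR = 65·5 = 325. TC = 295 + 175 = 470. Profit = 325 − 470 = -$145.
Shutting down would mean losing the fixed cost of $295, so operating at a loss of $145 is better by $150.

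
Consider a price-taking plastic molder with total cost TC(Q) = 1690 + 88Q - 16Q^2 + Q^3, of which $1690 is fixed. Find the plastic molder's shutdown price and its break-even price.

AVC = 88 - 16Q + Q^2; minimized at Q = 8, giving min AVC = $24. That is the shutdown price.
ATC = 1690/Q + 88 - 16Q + Q^2. Setting dATC/dQ = −1690/Q^2 − 16 + 2Q = 0 gives Q = 13 (since 2·13^3 − 16·13^2 = 1690).
min ATC = 1690/13 + 88 − 16·13 + 13^2 = $179. That is the break-even price.
Between these two prices the firm operates at a loss; above $179 it earns a profit.

Shutdown price = $24; break-even price = $179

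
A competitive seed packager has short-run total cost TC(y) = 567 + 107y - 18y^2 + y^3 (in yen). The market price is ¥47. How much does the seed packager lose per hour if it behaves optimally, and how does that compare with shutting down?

Profit = -¥367 at y = 10

AVC = 107 - 18y + y^2 has its minimum ¥26 at y = 9; price ¥47 clears that bar, so the firm operates.
With MC = 107 - 36y + 3y^2, P = MC on the upward-sloping part at y* = 10.
TR = 47·10 = 470. TC = 567 + 270 = 837. Profit = 470 − 837 = -¥367.
By producing, the firm covers all variable cost plus ¥200 of fixed cost; shutting down would lose the full ¥567.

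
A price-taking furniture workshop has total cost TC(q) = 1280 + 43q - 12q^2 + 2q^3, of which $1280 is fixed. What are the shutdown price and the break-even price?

Shutdown price = min AVC. AVC = 43 - 12q + 2q^2, with vertex at q = 3 and minimum $25.
ATC = 1280/q + 43 - 12q + 2q^2. Setting dATC/dq = −1280/q^2 − 12 + 4q = 0 gives q = 8 (since 4·8^3 − 12·8^2 = 1280).
min ATC = 1280/8 + 43 − 12·8 + 2·8^2 = $235. That is the break-even price.
Between these two prices the firm operates at a loss; above $235 it earns a profit.

Shutdown price = $25; break-even price = $235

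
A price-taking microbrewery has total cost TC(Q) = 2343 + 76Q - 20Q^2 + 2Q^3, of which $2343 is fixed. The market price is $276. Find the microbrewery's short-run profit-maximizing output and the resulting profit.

AVC = 76 - 20Q + 2Q^2 has its minimum $26 at Q = 5; price $276 clears that bar, so the firm operates.
MC = 76 - 40Q + 6Q^2. Setting P = MC and taking the root on the rising branch gives Q* = 10.
TR = 276·10 = 2760. TC = 2343 + 760 = 3103. Profit = 2760 − 3103 = -$343.
By producing, the firm covers all variable cost plus $2000 of fixed cost; shutting down would lose the full $2343.

Profit = -$343 at Q = 10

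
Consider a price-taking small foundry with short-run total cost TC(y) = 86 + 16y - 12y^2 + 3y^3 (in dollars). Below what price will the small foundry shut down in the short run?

$4 per unit

The shutdown price is the minimum of AVC. VC = 16y - 12y^2 + 3y^3, so AVC = 16 - 12y + 3y^2.
dAVC/dy = -12 + 6y = 0 gives y = 2. min AVC = 16 - 12·2 + 3·2^2 = 4.
For P < $4 the firm produces nothing.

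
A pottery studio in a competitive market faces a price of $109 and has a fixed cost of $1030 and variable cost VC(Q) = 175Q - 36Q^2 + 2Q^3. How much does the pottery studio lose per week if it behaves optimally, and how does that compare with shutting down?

Profit = -$62 at Q = 11

AVC = 175 - 36Q + 2Q^2 has its minimum $13 at Q = 9; price $109 clears that bar, so the firm operates.
MC = 175 - 72Q + 6Q^2. Setting P = MC and taking the root on the rising branch gives Q* = 11.
TR = 109·11 = 1199. TC = 1030 + 231 = 1261. Profit = 1199 − 1261 = -$62.
That loss of $62 beats the $1030 the firm would lose by shutting down; producing recovers $968 of fixed cost.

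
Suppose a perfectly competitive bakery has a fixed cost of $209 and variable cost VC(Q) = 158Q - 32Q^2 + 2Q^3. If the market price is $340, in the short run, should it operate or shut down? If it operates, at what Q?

Produce at Q = 13

Variable cost is VC = 158Q - 32Q^2 + 2Q^3, so AVC = VC/Q = 158 - 32Q + 2Q^2 and MC = dTC/dQ = 158 - 64Q + 6Q^2.
The AVC parabola has its vertex at Q = 32/4 = 8, where AVC = 158 - 32·8 + 2·8^2 = $30.
P = $340 exceeds min AVC = $30, so the firm stays open.
Solving P = MC: -182 - 64Q + 6Q^2 = 0 ⇒ Q = -7/3 or 13. On the upward-sloping branch, Q* = 13.
Check: AVC at Q = 13 is $80 ≤ P, so revenue covers variable cost.
Profit = P·Q − TC = 340·13 − 1249 = $3171.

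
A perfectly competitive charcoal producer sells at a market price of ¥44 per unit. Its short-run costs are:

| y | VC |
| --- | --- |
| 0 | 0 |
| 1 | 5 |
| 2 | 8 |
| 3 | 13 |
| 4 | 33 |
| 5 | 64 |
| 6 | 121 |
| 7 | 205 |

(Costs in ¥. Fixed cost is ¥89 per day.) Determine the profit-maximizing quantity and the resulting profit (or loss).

Compute π = P·y − TC at each output: y=0: -89; y=1: -50; y=2: -9; y=3: 30; y=4: 54; y=5: 67; y=6: 54; y=7: 14.
Profit is maximized at y = 5. AVC there is 64/5 = ¥12.80 ≤ P, so producing beats shutting down (which would give -¥89).

y = 5; profit = ¥67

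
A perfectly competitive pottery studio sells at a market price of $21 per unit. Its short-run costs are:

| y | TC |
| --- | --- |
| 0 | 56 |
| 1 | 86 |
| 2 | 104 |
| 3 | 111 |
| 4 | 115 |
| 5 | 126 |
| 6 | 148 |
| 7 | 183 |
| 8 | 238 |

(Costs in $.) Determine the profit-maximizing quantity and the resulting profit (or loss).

Tabulate TR − TC: y=0: -56; y=1: -65; y=2: -62; y=3: -48; y=4: -31; y=5: -21; y=6: -22; y=7: -36; y=8: -70.
Profit is maximized at y = 5. AVC there is 70/5 = $14 ≤ P, so producing beats shutting down (which would give -$56).

y = 5; profit = -$21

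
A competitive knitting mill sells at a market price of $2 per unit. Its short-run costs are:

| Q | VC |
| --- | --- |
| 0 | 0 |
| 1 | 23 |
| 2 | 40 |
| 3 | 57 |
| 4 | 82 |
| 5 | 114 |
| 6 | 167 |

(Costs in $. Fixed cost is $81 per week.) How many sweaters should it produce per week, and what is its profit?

Q = 0 (shut down); profit = -$81

Compute π = P·Q − TC at each output: Q=0: -81; Q=1: -102; Q=2: -117; Q=3: -132; Q=4: -155; Q=5: -185; Q=6: -236.
Profit is highest at Q = 0. Equivalently, the lowest AVC in the table is 57/3 ≈ $19 at Q = 3, and P = $2 falls below it — price never covers variable cost, so the firm shuts down and loses only its fixed cost.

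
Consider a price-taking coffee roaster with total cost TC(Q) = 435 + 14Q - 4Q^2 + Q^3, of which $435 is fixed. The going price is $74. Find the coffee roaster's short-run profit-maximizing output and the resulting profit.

Profit = -$147 at Q = 6

AVC = 14 - 4Q + Q^2; min AVC = $10 at Q = 2. Since P = $74 ≥ min AVC, the firm produces.
MC = 14 - 8Q + 3Q^2. Setting P = MC and taking the root on the rising branch gives Q* = 6.
TR = 74·6 = 444. TC = 435 + 156 = 591. Profit = 444 − 591 = -$147.
Shutting down would mean losing the fixed cost of $435, so operating at a loss of $147 is better by $288.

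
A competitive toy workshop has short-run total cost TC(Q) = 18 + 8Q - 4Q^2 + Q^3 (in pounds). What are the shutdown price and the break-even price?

Shutdown price = min AVC. AVC = 8 - 4Q + Q^2, with vertex at Q = 2 and minimum £4.
ATC = 18/Q + 8 - 4Q + Q^2. Setting dATC/dQ = −18/Q^2 − 4 + 2Q = 0 gives Q = 3 (since 2·3^3 − 4·3^2 = 18).
min ATC = 18/3 + 8 − 4·3 + 3^2 = £11. That is the break-even price.
Between these two prices the firm operates at a loss; above £11 it earns a profit.

Shutdown price = £4; break-even price = £11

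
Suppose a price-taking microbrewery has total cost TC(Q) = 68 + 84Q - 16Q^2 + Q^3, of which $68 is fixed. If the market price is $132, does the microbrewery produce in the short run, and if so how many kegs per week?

Produce at Q = 12

Variable cost is VC = 84Q - 16Q^2 + Q^3, so AVC = VC/Q = 84 - 16Q + Q^2 and MC = dTC/dQ = 84 - 32Q + 3Q^2.
AVC is minimized where dAVC/dQ = -16 + 2Q = 0, at Q = 8; min AVC = 84 - 16·8 + 8^2 = $20.
Since P = $132 ≥ min AVC = $20, price covers variable cost and the firm should produce.
Solving P = MC: -48 - 32Q + 3Q^2 = 0 ⇒ Q = -4/3 or 12. On the upward-sloping branch, Q* = 12.
Check: AVC at Q = 12 is $36 ≤ P, so revenue covers variable cost.
Profit = P·Q − TC = 132·12 − 500 = $1084.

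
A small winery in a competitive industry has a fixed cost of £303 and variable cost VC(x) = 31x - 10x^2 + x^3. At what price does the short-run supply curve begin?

The firm shuts down when price falls below the minimum of average variable cost. AVC = VC/x = 31 - 10x + x^2.
At the minimum of AVC, MC = AVC. MC = 31 - 20x + 3x^2; setting MC = AVC gives 2x^2 - 10x = 0, so x = 5. min AVC = 6.
The firm shuts down for any P below £6.

£6 per unit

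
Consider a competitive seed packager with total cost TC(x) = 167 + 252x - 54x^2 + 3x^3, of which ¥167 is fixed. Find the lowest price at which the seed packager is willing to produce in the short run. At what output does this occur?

¥9 per unit, at x = 9

The firm shuts down when price falls below the minimum of average variable cost. AVC = VC/x = 252 - 54x + 3x^2.
At the minimum of AVC, MC = AVC. MC = 252 - 108x + 9x^2; setting MC = AVC gives 6x^2 - 54x = 0, so x = 9. min AVC = 9.
For P < ¥9 the firm produces nothing.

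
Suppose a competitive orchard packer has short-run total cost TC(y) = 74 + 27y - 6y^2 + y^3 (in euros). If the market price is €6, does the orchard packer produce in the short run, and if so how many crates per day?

Strip out fixed cost: VC = 27y - 6y^2 + y^3. Then AVC = 27 - 6y + y^2 and MC = 27 - 12y + 3y^2.
AVC is minimized where dAVC/dy = -6 + 2y = 0, at y = 3; min AVC = 27 - 6·3 + 3^2 = €18.
Since P = €6 < min AVC = €18, price fails to cover variable cost at any output.
The firm minimizes its loss by shutting down and losing only its fixed cost of €74.

Shut down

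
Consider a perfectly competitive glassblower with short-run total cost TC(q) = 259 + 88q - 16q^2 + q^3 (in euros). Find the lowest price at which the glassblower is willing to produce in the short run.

The firm shuts down when price falls below the minimum of average variable cost. AVC = VC/q = 88 - 16q + q^2.
dAVC/dq = -16 + 2q = 0 gives q = 8. min AVC = 88 - 16·8 + 8^2 = 24.
For P < €24 the firm produces nothing.

€24 per unit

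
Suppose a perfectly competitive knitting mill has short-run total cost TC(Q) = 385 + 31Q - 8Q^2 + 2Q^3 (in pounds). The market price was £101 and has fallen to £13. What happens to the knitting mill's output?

MC = 31 - 16Q + 6Q^2; the shutdown threshold is min AVC = £23 (at Q = 2).
With P = £101 above the shutdown price, P = MC gives Q = 5.
At P = £13 < min AVC = £23, price no longer covers variable cost at any output, so the firm shuts down: Q = 0.

Output falls from 5 to 0 (the firm shuts down)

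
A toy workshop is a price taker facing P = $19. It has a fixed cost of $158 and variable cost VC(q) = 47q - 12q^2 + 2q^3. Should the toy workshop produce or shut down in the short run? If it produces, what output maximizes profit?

Variable cost is VC = 47q - 12q^2 + 2q^3, so AVC = VC/q = 47 - 12q + 2q^2 and MC = dTC/dq = 47 - 24q + 6q^2.
The AVC parabola has its vertex at q = 12/4 = 3, where AVC = 47 - 12·3 + 2·3^2 = $29.
Since P = $19 < min AVC = $29, price fails to cover variable cost at any output.
The firm minimizes its loss by shutting down and losing only its fixed cost of $158.

Shut down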